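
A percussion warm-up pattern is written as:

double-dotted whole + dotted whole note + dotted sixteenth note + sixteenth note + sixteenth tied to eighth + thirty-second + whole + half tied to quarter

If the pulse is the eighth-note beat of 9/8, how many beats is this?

One eighth-note beat = 4 thirty-second notes.
Working in thirty-second notes: double-dotted whole = 56; dotted whole note = 48; dotted sixteenth note = 3; sixteenth note = 2; sixteenth tied to eighth (sixteenth + eighth) = 6; thirty-second = 1; whole = 32; half tied to quarter (half + quarter) = 24.
Total: 56 + 48 + 3 + 2 + 6 + 1 + 32 + 24 = 172.
172 ÷ 4 = 43 beats.

43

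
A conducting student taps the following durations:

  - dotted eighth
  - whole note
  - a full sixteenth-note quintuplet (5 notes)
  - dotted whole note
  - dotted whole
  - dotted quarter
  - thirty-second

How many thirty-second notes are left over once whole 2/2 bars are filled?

27

One bar of 2/2 = 32 thirty-second notes.
In thirty-second notes: dotted eighth = 6; whole note = 32; a full sixteenth-note quintuplet (5 notes) (five quintuplet sixteenths span one quarter) = 8; dotted whole note = 48; dotted whole = 48; dotted quarter = 12; thirty-second = 1.
Sum: 6 + 32 + 8 + 48 + 48 + 12 + 1 = 155.
155 ÷ 32 = 4 complete bars with 27 thirty-second notes remaining.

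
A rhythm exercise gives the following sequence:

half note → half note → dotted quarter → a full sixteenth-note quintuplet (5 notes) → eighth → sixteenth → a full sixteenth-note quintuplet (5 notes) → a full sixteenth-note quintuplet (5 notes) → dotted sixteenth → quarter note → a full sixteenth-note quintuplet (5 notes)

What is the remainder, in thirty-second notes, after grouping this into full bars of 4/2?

One bar of 4/2 = 64 thirty-second notes.
Each duration in thirty-second notes: half note = 16; half note = 16; dotted quarter = 12; a full sixteenth-note quintuplet (5 notes) (five quintuplet sixteenths span one quarter) = 8; eighth = 4; sixteenth = 2; a full sixteenth-note quintuplet (5 notes) (five quintuplet sixteenths span one quarter) = 8; a full sixteenth-note quintuplet (5 notes) (five quintuplet sixteenths span one quarter) = 8; dotted sixteenth = 3; quarter note = 8; a full sixteenth-note quintuplet (5 notes) (five quintuplet sixteenths span one quarter) = 8.
Total: 16 + 16 + 12 + 8 + 4 + 2 + 8 + 8 + 3 + 8 + 8 = 93.
93 ÷ 64 = 1 complete bar with 29 thirty-second notes remaining.

29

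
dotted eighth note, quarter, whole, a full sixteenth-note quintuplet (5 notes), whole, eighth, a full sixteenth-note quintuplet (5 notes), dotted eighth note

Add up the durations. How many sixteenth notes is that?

52

Convert each value to sixteenth notes: dotted eighth note = 3; quarter = 4; whole = 16; a full sixteenth-note quintuplet (5 notes) (five quintuplet sixteenths span one quarter) = 4; whole = 16; eighth = 2; a full sixteenth-note quintuplet (5 notes) (five quintuplet sixteenths span one quarter) = 4; dotted eighth note = 3.
Sum: 3 + 4 + 16 + 4 + 16 + 2 + 4 + 3 = 52 sixteenth notes.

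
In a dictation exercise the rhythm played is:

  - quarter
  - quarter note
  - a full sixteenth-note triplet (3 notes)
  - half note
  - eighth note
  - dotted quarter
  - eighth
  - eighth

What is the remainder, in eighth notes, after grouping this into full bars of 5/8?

0

One bar of 5/8 = 5 eighth notes.
Working in eighth notes: quarter = 2; quarter note = 2; a full sixteenth-note triplet (3 notes) (three triplet sixteenths span one eighth) = 1; half note = 4; eighth note = 1; dotted quarter = 3; eighth = 1; eighth = 1.
Sum: 2 + 2 + 1 + 4 + 1 + 3 + 1 + 1 = 15.
15 ÷ 5 = 3 complete bars with 0 eighth notes remaining.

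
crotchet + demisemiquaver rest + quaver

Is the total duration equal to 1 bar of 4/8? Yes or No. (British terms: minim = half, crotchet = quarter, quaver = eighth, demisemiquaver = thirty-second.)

No

One bar of 4/8 = 16 thirty-second notes.
Working in thirty-second notes: crotchet = 8; demisemiquaver rest = 1; quaver = 4.
Altogether 8 + 1 + 4 = 13.
13 falls short of 16, so the answer is No.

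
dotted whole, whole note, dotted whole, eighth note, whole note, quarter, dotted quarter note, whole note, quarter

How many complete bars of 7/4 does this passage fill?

One bar of 7/4 = 14 eighth notes.
In eighth notes: dotted whole = 12; whole note = 8; dotted whole = 12; eighth note = 1; whole note = 8; quarter = 2; dotted quarter note = 3; whole note = 8; quarter = 2.
Total: 12 + 8 + 12 + 1 + 8 + 2 + 3 + 8 + 2 = 56.
56 ÷ 14 = 4 complete bars with 0 left over.

4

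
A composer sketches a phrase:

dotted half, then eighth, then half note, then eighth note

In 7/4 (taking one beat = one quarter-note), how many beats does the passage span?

One quarter-note beat = 2 eighth notes.
In eighth notes: dotted half = 6; eighth = 1; half note = 4; eighth note = 1.
Sum: 6 + 1 + 4 + 1 = 12.
12 ÷ 2 = 6 beats.

6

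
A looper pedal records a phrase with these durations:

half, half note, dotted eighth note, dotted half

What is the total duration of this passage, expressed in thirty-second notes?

Express everything in thirty-second notes: half = 16; half note = 16; dotted eighth note = 6; dotted half = 24.
Adding: 16 + 16 + 6 + 24 = 62 thirty-second notes.

62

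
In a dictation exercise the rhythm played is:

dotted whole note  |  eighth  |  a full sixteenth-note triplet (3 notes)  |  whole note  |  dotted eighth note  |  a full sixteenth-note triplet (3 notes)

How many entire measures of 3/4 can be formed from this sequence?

One bar of 3/4 = 12 sixteenth notes.
Express everything in sixteenth notes: dotted whole note = 24; eighth = 2; a full sixteenth-note triplet (3 notes) (three triplet sixteenths span one eighth) = 2; whole note = 16; dotted eighth note = 3; a full sixteenth-note triplet (3 notes) (three triplet sixteenths span one eighth) = 2.
Altogether 24 + 2 + 2 + 16 + 3 + 2 = 49.
49 ÷ 12 = 4 complete bars with 1 left over.

4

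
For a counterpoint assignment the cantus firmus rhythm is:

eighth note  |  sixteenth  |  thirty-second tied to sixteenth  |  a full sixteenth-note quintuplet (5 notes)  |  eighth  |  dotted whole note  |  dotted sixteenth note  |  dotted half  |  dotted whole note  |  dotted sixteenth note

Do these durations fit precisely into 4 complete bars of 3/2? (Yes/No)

No

One bar of 3/2 = 48 thirty-second notes, so 4 bars = 192.
Each duration in thirty-second notes: eighth note = 4; sixteenth = 2; thirty-second tied to sixteenth (thirty-second + sixteenth) = 3; a full sixteenth-note quintuplet (5 notes) (five quintuplet sixteenths span one quarter) = 8; eighth = 4; dotted whole note = 48; dotted sixteenth note = 3; dotted half = 24; dotted whole note = 48; dotted sixteenth note = 3.
Adding: 4 + 2 + 3 + 8 + 4 + 48 + 3 + 24 + 48 + 3 = 147.
147 falls short of 192, so the answer is No.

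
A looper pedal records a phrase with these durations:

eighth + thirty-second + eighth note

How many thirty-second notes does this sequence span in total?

Working in thirty-second notes: eighth = 4; thirty-second = 1; eighth note = 4.
Adding: 4 + 1 + 4 = 9 thirty-second notes.

9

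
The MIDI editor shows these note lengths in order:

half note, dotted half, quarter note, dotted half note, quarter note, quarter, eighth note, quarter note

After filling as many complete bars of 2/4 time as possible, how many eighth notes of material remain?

One bar of 2/4 = 4 eighth notes.
Each duration in eighth notes: half note = 4; dotted half = 6; quarter note = 2; dotted half note = 6; quarter note = 2; quarter = 2; eighth note = 1; quarter note = 2.
Total: 4 + 6 + 2 + 6 + 2 + 2 + 1 + 2 = 25.
25 ÷ 4 = 6 complete bars with 1 eighth note remaining.

1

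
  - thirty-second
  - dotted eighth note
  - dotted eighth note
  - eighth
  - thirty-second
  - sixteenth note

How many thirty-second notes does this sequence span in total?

20

Working in thirty-second notes: thirty-second = 1; dotted eighth note = 6; dotted eighth note = 6; eighth = 4; thirty-second = 1; sixteenth note = 2.
Sum: 1 + 6 + 6 + 4 + 1 + 2 = 20 thirty-second notes.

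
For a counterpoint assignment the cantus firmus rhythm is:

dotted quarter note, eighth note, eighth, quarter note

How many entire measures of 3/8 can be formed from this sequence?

2

One bar of 3/8 = 3 eighth notes.
Working in eighth notes: dotted quarter note = 3; eighth note = 1; eighth = 1; quarter note = 2.
Adding: 3 + 1 + 1 + 2 = 7.
7 ÷ 3 = 2 complete bars with 1 left over.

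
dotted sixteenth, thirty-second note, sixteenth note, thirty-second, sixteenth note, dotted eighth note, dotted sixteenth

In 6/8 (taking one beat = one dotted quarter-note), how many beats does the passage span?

1.5

One dotted quarter-note beat = 12 thirty-second notes.
Express everything in thirty-second notes: dotted sixteenth = 3; thirty-second note = 1; sixteenth note = 2; thirty-second = 1; sixteenth note = 2; dotted eighth note = 6; dotted sixteenth = 3.
Adding: 3 + 1 + 2 + 1 + 2 + 6 + 3 = 18.
18 ÷ 12 = 1.5 beats.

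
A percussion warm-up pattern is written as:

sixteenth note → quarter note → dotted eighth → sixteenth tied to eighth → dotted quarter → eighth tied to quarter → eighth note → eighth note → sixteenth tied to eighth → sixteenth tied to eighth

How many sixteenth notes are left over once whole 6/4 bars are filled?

One bar of 6/4 = 24 sixteenth notes.
Each duration in sixteenth notes: sixteenth note = 1; quarter note = 4; dotted eighth = 3; sixteenth tied to eighth (sixteenth + eighth) = 3; dotted quarter = 6; eighth tied to quarter (eighth + quarter) = 6; eighth note = 2; eighth note = 2; sixteenth tied to eighth (sixteenth + eighth) = 3; sixteenth tied to eighth (sixteenth + eighth) = 3.
Altogether 1 + 4 + 3 + 3 + 6 + 6 + 2 + 2 + 3 + 3 = 33.
33 ÷ 24 = 1 complete bar with 9 sixteenth notes remaining.

9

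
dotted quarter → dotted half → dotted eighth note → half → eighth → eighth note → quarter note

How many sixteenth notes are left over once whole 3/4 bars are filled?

One bar of 3/4 = 12 sixteenth notes.
Each duration in sixteenth notes: dotted quarter = 6; dotted half = 12; dotted eighth note = 3; half = 8; eighth = 2; eighth note = 2; quarter note = 4.
Adding: 6 + 12 + 3 + 8 + 2 + 2 + 4 = 37.
37 ÷ 12 = 3 complete bars with 1 sixteenth note remaining.

1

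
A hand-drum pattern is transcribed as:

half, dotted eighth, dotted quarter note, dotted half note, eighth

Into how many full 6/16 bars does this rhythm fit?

One bar of 6/16 = 6 sixteenth notes.
Working in sixteenth notes: half = 8; dotted eighth = 3; dotted quarter note = 6; dotted half note = 12; eighth = 2.
Total: 8 + 3 + 6 + 12 + 2 = 31.
31 ÷ 6 = 5 complete bars with 1 left over.

5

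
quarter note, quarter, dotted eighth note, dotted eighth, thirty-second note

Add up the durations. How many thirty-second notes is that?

29

Working in thirty-second notes: quarter note = 8; quarter = 8; dotted eighth note = 6; dotted eighth = 6; thirty-second note = 1.
Altogether 8 + 8 + 6 + 6 + 1 = 29 thirty-second notes.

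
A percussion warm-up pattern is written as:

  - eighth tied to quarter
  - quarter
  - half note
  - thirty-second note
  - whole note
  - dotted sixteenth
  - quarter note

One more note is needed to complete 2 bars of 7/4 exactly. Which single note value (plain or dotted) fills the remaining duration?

whole note

2 bars of 7/4 = 112 thirty-second notes.
Working in thirty-second notes: eighth tied to quarter (eighth + quarter) = 12; quarter = 8; half note = 16; thirty-second note = 1; whole note = 32; dotted sixteenth = 3; quarter note = 8.
Total: 12 + 8 + 16 + 1 + 32 + 3 + 8 = 80.
Remaining: 112 − 80 = 32 thirty-second notes, which is a whole note.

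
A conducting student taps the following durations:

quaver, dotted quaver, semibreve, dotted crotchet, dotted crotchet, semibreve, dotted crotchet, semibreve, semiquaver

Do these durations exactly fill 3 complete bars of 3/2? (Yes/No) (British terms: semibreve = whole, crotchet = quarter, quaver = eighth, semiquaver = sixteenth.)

One bar of 3/2 = 24 sixteenth notes, so 3 bars = 72.
Working in sixteenth notes: quaver = 2; dotted quaver = 3; semibreve = 16; dotted crotchet = 6; dotted crotchet = 6; semibreve = 16; dotted crotchet = 6; semibreve = 16; semiquaver = 1.
Adding: 2 + 3 + 16 + 6 + 6 + 16 + 6 + 16 + 1 = 72.
72 equals 72, so the answer is Yes.

Yes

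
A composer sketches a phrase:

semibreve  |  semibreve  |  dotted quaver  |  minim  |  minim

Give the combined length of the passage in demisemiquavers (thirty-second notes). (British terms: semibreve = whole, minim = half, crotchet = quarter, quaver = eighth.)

In thirty-second notes: semibreve = 32; semibreve = 32; dotted quaver = 6; minim = 16; minim = 16.
Total: 32 + 32 + 6 + 16 + 16 = 102 thirty-second notes.

102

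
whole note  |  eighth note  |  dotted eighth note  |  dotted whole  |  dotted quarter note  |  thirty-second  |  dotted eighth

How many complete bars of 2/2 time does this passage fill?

3

One bar of 2/2 = 32 thirty-second notes.
Convert each value to thirty-second notes: whole note = 32; eighth note = 4; dotted eighth note = 6; dotted whole = 48; dotted quarter note = 12; thirty-second = 1; dotted eighth = 6.
Sum: 32 + 4 + 6 + 48 + 12 + 1 + 6 = 109.
109 ÷ 32 = 3 complete bars with 13 left over.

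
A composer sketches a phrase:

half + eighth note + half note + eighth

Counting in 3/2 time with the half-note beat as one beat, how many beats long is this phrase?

One half-note beat = 4 eighth notes.
Working in eighth notes: half = 4; eighth note = 1; half note = 4; eighth = 1.
Total: 4 + 1 + 4 + 1 = 10.
10 ÷ 4 = 2.5 beats.

2.5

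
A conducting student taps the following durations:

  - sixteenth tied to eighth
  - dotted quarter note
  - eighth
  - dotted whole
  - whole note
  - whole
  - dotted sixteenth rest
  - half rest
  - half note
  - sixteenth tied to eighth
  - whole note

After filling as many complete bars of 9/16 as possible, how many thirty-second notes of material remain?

One bar of 9/16 = 18 thirty-second notes.
Each duration in thirty-second notes: sixteenth tied to eighth (sixteenth + eighth) = 6; dotted quarter note = 12; eighth = 4; dotted whole = 48; whole note = 32; whole = 32; dotted sixteenth rest = 3; half rest = 16; half note = 16; sixteenth tied to eighth (sixteenth + eighth) = 6; whole note = 32.
Adding: 6 + 12 + 4 + 48 + 32 + 32 + 3 + 16 + 16 + 6 + 32 = 207.
207 ÷ 18 = 11 complete bars with 9 thirty-second notes remaining.

9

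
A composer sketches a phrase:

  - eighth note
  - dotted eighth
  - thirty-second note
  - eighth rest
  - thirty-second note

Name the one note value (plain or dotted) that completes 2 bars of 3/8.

2 bars of 3/8 = 24 thirty-second notes.
In thirty-second notes: eighth note = 4; dotted eighth = 6; thirty-second note = 1; eighth rest = 4; thirty-second note = 1.
Adding: 4 + 6 + 1 + 4 + 1 = 16.
Remaining: 24 − 16 = 8 thirty-second notes, which is a quarter note.

quarter note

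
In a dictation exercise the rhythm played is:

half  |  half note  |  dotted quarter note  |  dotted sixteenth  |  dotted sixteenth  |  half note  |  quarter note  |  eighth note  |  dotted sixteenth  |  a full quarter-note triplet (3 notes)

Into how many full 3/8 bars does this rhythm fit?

8

One bar of 3/8 = 12 thirty-second notes.
Convert each value to thirty-second notes: half = 16; half note = 16; dotted quarter note = 12; dotted sixteenth = 3; dotted sixteenth = 3; half note = 16; quarter note = 8; eighth note = 4; dotted sixteenth = 3; a full quarter-note triplet (3 notes) (three triplet quarters span one half) = 16.
Adding: 16 + 16 + 12 + 3 + 3 + 16 + 8 + 4 + 3 + 16 = 97.
97 ÷ 12 = 8 complete bars with 1 left over.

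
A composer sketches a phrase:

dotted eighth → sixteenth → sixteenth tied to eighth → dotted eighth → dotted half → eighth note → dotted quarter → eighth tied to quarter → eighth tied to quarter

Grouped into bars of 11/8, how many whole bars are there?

1

One bar of 11/8 = 22 sixteenth notes.
Each duration in sixteenth notes: dotted eighth = 3; sixteenth = 1; sixteenth tied to eighth (sixteenth + eighth) = 3; dotted eighth = 3; dotted half = 12; eighth note = 2; dotted quarter = 6; eighth tied to quarter (eighth + quarter) = 6; eighth tied to quarter (eighth + quarter) = 6.
Sum: 3 + 1 + 3 + 3 + 12 + 2 + 6 + 6 + 6 = 42.
42 ÷ 22 = 1 complete bar with 20 left over.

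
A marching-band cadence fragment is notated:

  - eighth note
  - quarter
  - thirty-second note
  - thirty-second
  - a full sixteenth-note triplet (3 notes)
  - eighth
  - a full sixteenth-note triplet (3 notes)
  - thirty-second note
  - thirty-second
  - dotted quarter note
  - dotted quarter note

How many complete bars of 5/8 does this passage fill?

2

One bar of 5/8 = 20 thirty-second notes.
Each duration in thirty-second notes: eighth note = 4; quarter = 8; thirty-second note = 1; thirty-second = 1; a full sixteenth-note triplet (3 notes) (three triplet sixteenths span one eighth) = 4; eighth = 4; a full sixteenth-note triplet (3 notes) (three triplet sixteenths span one eighth) = 4; thirty-second note = 1; thirty-second = 1; dotted quarter note = 12; dotted quarter note = 12.
Altogether 4 + 8 + 1 + 1 + 4 + 4 + 4 + 1 + 1 + 12 + 12 = 52.
52 ÷ 20 = 2 complete bars with 12 left over.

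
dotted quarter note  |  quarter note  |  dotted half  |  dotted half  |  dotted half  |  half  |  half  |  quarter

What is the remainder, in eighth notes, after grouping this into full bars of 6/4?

9

One bar of 6/4 = 12 eighth notes.
Express everything in eighth notes: dotted quarter note = 3; quarter note = 2; dotted half = 6; dotted half = 6; dotted half = 6; half = 4; half = 4; quarter = 2.
Total: 3 + 2 + 6 + 6 + 6 + 4 + 4 + 2 = 33.
33 ÷ 12 = 2 complete bars with 9 eighth notes remaining.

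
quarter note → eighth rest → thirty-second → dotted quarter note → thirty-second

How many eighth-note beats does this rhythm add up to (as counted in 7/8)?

One eighth-note beat = 4 thirty-second notes.
In thirty-second notes: quarter note = 8; eighth rest = 4; thirty-second = 1; dotted quarter note = 12; thirty-second = 1.
Total: 8 + 4 + 1 + 12 + 1 = 26.
26 ÷ 4 = 6.5 beats.

6.5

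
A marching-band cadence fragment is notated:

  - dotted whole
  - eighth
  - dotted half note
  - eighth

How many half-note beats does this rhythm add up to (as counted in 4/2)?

One half-note beat = 4 eighth notes.
Express everything in eighth notes: dotted whole = 12; eighth = 1; dotted half note = 6; eighth = 1.
Total: 12 + 1 + 6 + 1 = 20.
20 ÷ 4 = 5 beats.

5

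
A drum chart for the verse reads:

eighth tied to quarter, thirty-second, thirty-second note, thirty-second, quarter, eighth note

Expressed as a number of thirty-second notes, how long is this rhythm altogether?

27

Working in thirty-second notes: eighth tied to quarter (eighth + quarter) = 12; thirty-second = 1; thirty-second note = 1; thirty-second = 1; quarter = 8; eighth note = 4.
Total: 12 + 1 + 1 + 1 + 8 + 4 = 27 thirty-second notes.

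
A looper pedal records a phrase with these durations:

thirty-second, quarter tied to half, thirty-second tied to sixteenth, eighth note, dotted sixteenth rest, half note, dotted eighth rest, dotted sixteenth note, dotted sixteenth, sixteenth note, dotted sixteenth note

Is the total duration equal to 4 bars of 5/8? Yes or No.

No

One bar of 5/8 = 20 thirty-second notes, so 4 bars = 80.
Each duration in thirty-second notes: thirty-second = 1; quarter tied to half (quarter + half) = 24; thirty-second tied to sixteenth (thirty-second + sixteenth) = 3; eighth note = 4; dotted sixteenth rest = 3; half note = 16; dotted eighth rest = 6; dotted sixteenth note = 3; dotted sixteenth = 3; sixteenth note = 2; dotted sixteenth note = 3.
Total: 1 + 24 + 3 + 4 + 3 + 16 + 6 + 3 + 3 + 2 + 3 = 68.
68 falls short of 80, so the answer is No.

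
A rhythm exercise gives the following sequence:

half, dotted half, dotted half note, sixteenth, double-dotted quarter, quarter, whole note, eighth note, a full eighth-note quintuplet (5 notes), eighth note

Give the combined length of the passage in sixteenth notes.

72

In sixteenth notes: half = 8; dotted half = 12; dotted half note = 12; sixteenth = 1; double-dotted quarter = 7; quarter = 4; whole note = 16; eighth note = 2; a full eighth-note quintuplet (5 notes) (five quintuplet eighths span one half) = 8; eighth note = 2.
Total: 8 + 12 + 12 + 1 + 7 + 4 + 16 + 2 + 8 + 2 = 72 sixteenth notes.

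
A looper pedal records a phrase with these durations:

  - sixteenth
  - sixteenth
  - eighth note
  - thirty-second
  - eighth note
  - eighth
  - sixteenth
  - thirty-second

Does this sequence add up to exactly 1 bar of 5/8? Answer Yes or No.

One bar of 5/8 = 20 thirty-second notes.
Working in thirty-second notes: sixteenth = 2; sixteenth = 2; eighth note = 4; thirty-second = 1; eighth note = 4; eighth = 4; sixteenth = 2; thirty-second = 1.
Total: 2 + 2 + 4 + 1 + 4 + 4 + 2 + 1 = 20.
20 equals 20, so the answer is Yes.

Yes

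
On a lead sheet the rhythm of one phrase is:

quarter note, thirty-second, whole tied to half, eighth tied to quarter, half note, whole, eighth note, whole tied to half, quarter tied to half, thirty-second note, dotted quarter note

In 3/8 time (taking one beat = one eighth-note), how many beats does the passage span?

One eighth-note beat = 4 thirty-second notes.
Each duration in thirty-second notes: quarter note = 8; thirty-second = 1; whole tied to half (whole + half) = 48; eighth tied to quarter (eighth + quarter) = 12; half note = 16; whole = 32; eighth note = 4; whole tied to half (whole + half) = 48; quarter tied to half (quarter + half) = 24; thirty-second note = 1; dotted quarter note = 12.
Adding: 8 + 1 + 48 + 12 + 16 + 32 + 4 + 48 + 24 + 1 + 12 = 206.
206 ÷ 4 = 51.5 beats.

51.5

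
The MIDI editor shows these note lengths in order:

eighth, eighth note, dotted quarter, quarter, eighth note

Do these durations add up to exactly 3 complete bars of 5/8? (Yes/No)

One bar of 5/8 = 5 eighth notes, so 3 bars = 15.
Working in eighth notes: eighth = 1; eighth note = 1; dotted quarter = 3; quarter = 2; eighth note = 1.
Total: 1 + 1 + 3 + 2 + 1 = 8.
8 falls short of 15, so the answer is No.

No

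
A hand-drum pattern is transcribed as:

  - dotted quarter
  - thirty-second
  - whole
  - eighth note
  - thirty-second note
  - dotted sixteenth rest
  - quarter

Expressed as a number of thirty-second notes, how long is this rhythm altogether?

61

Each duration in thirty-second notes: dotted quarter = 12; thirty-second = 1; whole = 32; eighth note = 4; thirty-second note = 1; dotted sixteenth rest = 3; quarter = 8.
Adding: 12 + 1 + 32 + 4 + 1 + 3 + 8 = 61 thirty-second notes.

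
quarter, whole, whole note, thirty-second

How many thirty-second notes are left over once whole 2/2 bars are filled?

9

One bar of 2/2 = 32 thirty-second notes.
Express everything in thirty-second notes: quarter = 8; whole = 32; whole note = 32; thirty-second = 1.
Total: 8 + 32 + 32 + 1 = 73.
73 ÷ 32 = 2 complete bars with 9 thirty-second notes remaining.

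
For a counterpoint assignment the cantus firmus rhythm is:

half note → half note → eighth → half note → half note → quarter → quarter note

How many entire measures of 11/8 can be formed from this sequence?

1

One bar of 11/8 = 11 eighth notes.
Each duration in eighth notes: half note = 4; half note = 4; eighth = 1; half note = 4; half note = 4; quarter = 2; quarter note = 2.
Adding: 4 + 4 + 1 + 4 + 4 + 2 + 2 = 21.
21 ÷ 11 = 1 complete bar with 10 left over.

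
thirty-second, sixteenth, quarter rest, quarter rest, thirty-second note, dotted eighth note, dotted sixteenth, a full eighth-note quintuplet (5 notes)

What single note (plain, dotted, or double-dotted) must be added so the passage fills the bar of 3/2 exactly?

The bar of 3/2 = 48 thirty-second notes.
Working in thirty-second notes: thirty-second = 1; sixteenth = 2; quarter rest = 8; quarter rest = 8; thirty-second note = 1; dotted eighth note = 6; dotted sixteenth = 3; a full eighth-note quintuplet (5 notes) (five quintuplet eighths span one half) = 16.
Sum: 1 + 2 + 8 + 8 + 1 + 6 + 3 + 16 = 45.
Remaining: 48 − 45 = 3 thirty-second notes, which is a dotted sixteenth note.

dotted sixteenth note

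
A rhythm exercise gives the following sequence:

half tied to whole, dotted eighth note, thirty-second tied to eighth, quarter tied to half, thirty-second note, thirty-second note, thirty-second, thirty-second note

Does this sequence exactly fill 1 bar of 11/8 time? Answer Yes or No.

One bar of 11/8 = 44 thirty-second notes.
Convert each value to thirty-second notes: half tied to whole (half + whole) = 48; dotted eighth note = 6; thirty-second tied to eighth (thirty-second + eighth) = 5; quarter tied to half (quarter + half) = 24; thirty-second note = 1; thirty-second note = 1; thirty-second = 1; thirty-second note = 1.
Total: 48 + 6 + 5 + 24 + 1 + 1 + 1 + 1 = 87.
87 exceeds 44, so the answer is No.

No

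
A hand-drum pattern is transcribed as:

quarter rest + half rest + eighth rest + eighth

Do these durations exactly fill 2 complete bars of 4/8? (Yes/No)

One bar of 4/8 = 4 eighth notes, so 2 bars = 8.
In eighth notes: quarter rest = 2; half rest = 4; eighth rest = 1; eighth = 1.
Adding: 2 + 4 + 1 + 1 = 8.
8 equals 8, so the answer is Yes.

Yes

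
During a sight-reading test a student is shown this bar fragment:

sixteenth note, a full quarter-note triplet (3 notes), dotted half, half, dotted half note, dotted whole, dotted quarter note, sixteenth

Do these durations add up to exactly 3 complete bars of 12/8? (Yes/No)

One bar of 12/8 = 24 sixteenth notes, so 3 bars = 72.
Express everything in sixteenth notes: sixteenth note = 1; a full quarter-note triplet (3 notes) (three triplet quarters span one half) = 8; dotted half = 12; half = 8; dotted half note = 12; dotted whole = 24; dotted quarter note = 6; sixteenth = 1.
Total: 1 + 8 + 12 + 8 + 12 + 24 + 6 + 1 = 72.
72 equals 72, so the answer is Yes.

Yes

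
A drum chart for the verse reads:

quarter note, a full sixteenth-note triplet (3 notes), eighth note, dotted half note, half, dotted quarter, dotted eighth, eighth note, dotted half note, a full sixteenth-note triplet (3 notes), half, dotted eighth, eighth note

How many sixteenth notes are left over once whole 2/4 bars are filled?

2

One bar of 2/4 = 8 sixteenth notes.
In sixteenth notes: quarter note = 4; a full sixteenth-note triplet (3 notes) (three triplet sixteenths span one eighth) = 2; eighth note = 2; dotted half note = 12; half = 8; dotted quarter = 6; dotted eighth = 3; eighth note = 2; dotted half note = 12; a full sixteenth-note triplet (3 notes) (three triplet sixteenths span one eighth) = 2; half = 8; dotted eighth = 3; eighth note = 2.
Adding: 4 + 2 + 2 + 12 + 8 + 6 + 3 + 2 + 12 + 2 + 8 + 3 + 2 = 66.
66 ÷ 8 = 8 complete bars with 2 sixteenth notes remaining.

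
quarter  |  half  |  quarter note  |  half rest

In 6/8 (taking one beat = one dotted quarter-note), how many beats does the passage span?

One dotted quarter-note beat = 3 eighth notes.
Express everything in eighth notes: quarter = 2; half = 4; quarter note = 2; half rest = 4.
Sum: 2 + 4 + 2 + 4 = 12.
12 ÷ 3 = 4 beats.

4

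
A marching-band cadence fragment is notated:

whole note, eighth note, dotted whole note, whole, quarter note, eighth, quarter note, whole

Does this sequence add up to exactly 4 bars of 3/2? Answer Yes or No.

No

One bar of 3/2 = 12 eighth notes, so 4 bars = 48.
Express everything in eighth notes: whole note = 8; eighth note = 1; dotted whole note = 12; whole = 8; quarter note = 2; eighth = 1; quarter note = 2; whole = 8.
Altogether 8 + 1 + 12 + 8 + 2 + 1 + 2 + 8 = 42.
42 falls short of 48, so the answer is No.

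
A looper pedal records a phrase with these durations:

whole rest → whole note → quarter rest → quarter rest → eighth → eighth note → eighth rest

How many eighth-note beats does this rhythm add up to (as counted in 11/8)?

23

One eighth-note beat = 2 sixteenth notes.
In sixteenth notes: whole rest = 16; whole note = 16; quarter rest = 4; quarter rest = 4; eighth = 2; eighth note = 2; eighth rest = 2.
Altogether 16 + 16 + 4 + 4 + 2 + 2 + 2 = 46.
46 ÷ 2 = 23 beats.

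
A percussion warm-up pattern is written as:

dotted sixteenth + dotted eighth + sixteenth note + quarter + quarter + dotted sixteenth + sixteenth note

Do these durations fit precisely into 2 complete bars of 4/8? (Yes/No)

One bar of 4/8 = 16 thirty-second notes, so 2 bars = 32.
Convert each value to thirty-second notes: dotted sixteenth = 3; dotted eighth = 6; sixteenth note = 2; quarter = 8; quarter = 8; dotted sixteenth = 3; sixteenth note = 2.
Adding: 3 + 6 + 2 + 8 + 8 + 3 + 2 = 32.
32 equals 32, so the answer is Yes.

Yes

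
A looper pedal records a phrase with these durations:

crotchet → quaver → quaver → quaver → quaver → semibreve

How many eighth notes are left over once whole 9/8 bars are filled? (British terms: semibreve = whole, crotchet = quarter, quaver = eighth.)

5

One bar of 9/8 = 9 eighth notes.
Working in eighth notes: crotchet = 2; quaver = 1; quaver = 1; quaver = 1; quaver = 1; semibreve = 8.
Adding: 2 + 1 + 1 + 1 + 1 + 8 = 14.
14 ÷ 9 = 1 complete bar with 5 eighth notes remaining.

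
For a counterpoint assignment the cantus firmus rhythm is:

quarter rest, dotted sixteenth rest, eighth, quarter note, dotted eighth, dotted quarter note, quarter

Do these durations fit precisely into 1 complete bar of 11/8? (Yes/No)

One bar of 11/8 = 44 thirty-second notes.
Express everything in thirty-second notes: quarter rest = 8; dotted sixteenth rest = 3; eighth = 4; quarter note = 8; dotted eighth = 6; dotted quarter note = 12; quarter = 8.
Sum: 8 + 3 + 4 + 8 + 6 + 12 + 8 = 49.
49 exceeds 44, so the answer is No.

No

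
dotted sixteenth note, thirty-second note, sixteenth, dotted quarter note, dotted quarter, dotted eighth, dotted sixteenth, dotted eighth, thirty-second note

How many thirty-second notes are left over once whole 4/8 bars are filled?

14

One bar of 4/8 = 16 thirty-second notes.
Convert each value to thirty-second notes: dotted sixteenth note = 3; thirty-second note = 1; sixteenth = 2; dotted quarter note = 12; dotted quarter = 12; dotted eighth = 6; dotted sixteenth = 3; dotted eighth = 6; thirty-second note = 1.
Total: 3 + 1 + 2 + 12 + 12 + 6 + 3 + 6 + 1 = 46.
46 ÷ 16 = 2 complete bars with 14 thirty-second notes remaining.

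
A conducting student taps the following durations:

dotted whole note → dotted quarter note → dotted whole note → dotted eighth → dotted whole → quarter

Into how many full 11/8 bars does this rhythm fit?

One bar of 11/8 = 22 sixteenth notes.
Each duration in sixteenth notes: dotted whole note = 24; dotted quarter note = 6; dotted whole note = 24; dotted eighth = 3; dotted whole = 24; quarter = 4.
Altogether 24 + 6 + 24 + 3 + 24 + 4 = 85.
85 ÷ 22 = 3 complete bars with 19 left over.

3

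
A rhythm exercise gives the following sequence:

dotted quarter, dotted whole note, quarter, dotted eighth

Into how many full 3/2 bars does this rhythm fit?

One bar of 3/2 = 24 sixteenth notes.
In sixteenth notes: dotted quarter = 6; dotted whole note = 24; quarter = 4; dotted eighth = 3.
Adding: 6 + 24 + 4 + 3 = 37.
37 ÷ 24 = 1 complete bar with 13 left over.

1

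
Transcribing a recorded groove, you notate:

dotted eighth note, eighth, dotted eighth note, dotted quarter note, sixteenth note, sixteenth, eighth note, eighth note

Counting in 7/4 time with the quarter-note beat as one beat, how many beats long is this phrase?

5

One quarter-note beat = 4 sixteenth notes.
Each duration in sixteenth notes: dotted eighth note = 3; eighth = 2; dotted eighth note = 3; dotted quarter note = 6; sixteenth note = 1; sixteenth = 1; eighth note = 2; eighth note = 2.
Total: 3 + 2 + 3 + 6 + 1 + 1 + 2 + 2 = 20.
20 ÷ 4 = 5 beats.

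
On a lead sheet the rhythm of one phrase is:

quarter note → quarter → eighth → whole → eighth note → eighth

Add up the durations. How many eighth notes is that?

15

Each duration in eighth notes: quarter note = 2; quarter = 2; eighth = 1; whole = 8; eighth note = 1; eighth = 1.
Adding: 2 + 2 + 1 + 8 + 1 + 1 = 15 eighth notes.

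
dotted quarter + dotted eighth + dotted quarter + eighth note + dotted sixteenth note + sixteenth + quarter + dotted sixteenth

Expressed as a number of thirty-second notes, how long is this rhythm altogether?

50

Convert each value to thirty-second notes: dotted quarter = 12; dotted eighth = 6; dotted quarter = 12; eighth note = 4; dotted sixteenth note = 3; sixteenth = 2; quarter = 8; dotted sixteenth = 3.
Altogether 12 + 6 + 12 + 4 + 3 + 2 + 8 + 3 = 50 thirty-second notes.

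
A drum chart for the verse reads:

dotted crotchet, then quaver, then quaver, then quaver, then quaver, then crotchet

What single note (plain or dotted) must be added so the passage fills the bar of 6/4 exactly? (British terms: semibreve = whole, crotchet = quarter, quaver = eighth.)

dotted quarter note

The bar of 6/4 = 12 eighth notes.
Working in eighth notes: dotted crotchet = 3; quaver = 1; quaver = 1; quaver = 1; quaver = 1; crotchet = 2.
Sum: 3 + 1 + 1 + 1 + 1 + 2 = 9.
Remaining: 12 − 9 = 3 eighth notes, which is a dotted quarter note.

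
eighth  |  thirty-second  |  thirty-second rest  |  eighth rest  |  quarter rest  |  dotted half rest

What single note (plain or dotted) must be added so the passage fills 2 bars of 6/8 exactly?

2 bars of 6/8 = 48 thirty-second notes.
In thirty-second notes: eighth = 4; thirty-second = 1; thirty-second rest = 1; eighth rest = 4; quarter rest = 8; dotted half rest = 24.
Altogether 4 + 1 + 1 + 4 + 8 + 24 = 42.
Remaining: 48 − 42 = 6 thirty-second notes, which is a dotted eighth note.

dotted eighth note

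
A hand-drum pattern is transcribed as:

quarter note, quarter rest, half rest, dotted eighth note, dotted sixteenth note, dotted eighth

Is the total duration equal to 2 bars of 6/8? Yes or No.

One bar of 6/8 = 24 thirty-second notes, so 2 bars = 48.
In thirty-second notes: quarter note = 8; quarter rest = 8; half rest = 16; dotted eighth note = 6; dotted sixteenth note = 3; dotted eighth = 6.
Total: 8 + 8 + 16 + 6 + 3 + 6 = 47.
47 falls short of 48, so the answer is No.

No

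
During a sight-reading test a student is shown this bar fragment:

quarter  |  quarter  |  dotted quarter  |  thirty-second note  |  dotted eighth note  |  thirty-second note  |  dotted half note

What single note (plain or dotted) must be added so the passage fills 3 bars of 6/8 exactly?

3 bars of 6/8 = 72 thirty-second notes.
Convert each value to thirty-second notes: quarter = 8; quarter = 8; dotted quarter = 12; thirty-second note = 1; dotted eighth note = 6; thirty-second note = 1; dotted half note = 24.
Total: 8 + 8 + 12 + 1 + 6 + 1 + 24 = 60.
Remaining: 72 − 60 = 12 thirty-second notes, which is a dotted quarter note.

dotted quarter note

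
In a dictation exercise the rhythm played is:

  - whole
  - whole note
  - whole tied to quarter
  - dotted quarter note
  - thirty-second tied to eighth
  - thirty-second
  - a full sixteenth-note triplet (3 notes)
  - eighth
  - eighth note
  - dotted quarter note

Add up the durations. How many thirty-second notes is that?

146

Convert each value to thirty-second notes: whole = 32; whole note = 32; whole tied to quarter (whole + quarter) = 40; dotted quarter note = 12; thirty-second tied to eighth (thirty-second + eighth) = 5; thirty-second = 1; a full sixteenth-note triplet (3 notes) (three triplet sixteenths span one eighth) = 4; eighth = 4; eighth note = 4; dotted quarter note = 12.
Sum: 32 + 32 + 40 + 12 + 5 + 1 + 4 + 4 + 4 + 12 = 146 thirty-second notes.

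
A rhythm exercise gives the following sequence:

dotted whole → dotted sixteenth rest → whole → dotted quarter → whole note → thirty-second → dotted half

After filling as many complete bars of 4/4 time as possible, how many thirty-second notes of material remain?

24

One bar of 4/4 = 32 thirty-second notes.
Convert each value to thirty-second notes: dotted whole = 48; dotted sixteenth rest = 3; whole = 32; dotted quarter = 12; whole note = 32; thirty-second = 1; dotted half = 24.
Sum: 48 + 3 + 32 + 12 + 32 + 1 + 24 = 152.
152 ÷ 32 = 4 complete bars with 24 thirty-second notes remaining.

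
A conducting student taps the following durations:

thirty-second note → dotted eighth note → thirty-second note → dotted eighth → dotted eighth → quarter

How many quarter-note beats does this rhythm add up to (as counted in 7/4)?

One quarter-note beat = 8 thirty-second notes.
Working in thirty-second notes: thirty-second note = 1; dotted eighth note = 6; thirty-second note = 1; dotted eighth = 6; dotted eighth = 6; quarter = 8.
Altogether 1 + 6 + 1 + 6 + 6 + 8 = 28.
28 ÷ 8 = 3.5 beats.

3.5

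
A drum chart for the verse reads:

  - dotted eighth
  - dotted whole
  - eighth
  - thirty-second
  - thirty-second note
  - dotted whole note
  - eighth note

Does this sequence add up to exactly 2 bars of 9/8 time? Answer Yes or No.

One bar of 9/8 = 36 thirty-second notes, so 2 bars = 72.
Convert each value to thirty-second notes: dotted eighth = 6; dotted whole = 48; eighth = 4; thirty-second = 1; thirty-second note = 1; dotted whole note = 48; eighth note = 4.
Total: 6 + 48 + 4 + 1 + 1 + 48 + 4 = 112.
112 exceeds 72, so the answer is No.

No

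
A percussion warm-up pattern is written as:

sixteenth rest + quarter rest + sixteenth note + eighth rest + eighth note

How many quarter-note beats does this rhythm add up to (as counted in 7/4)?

One quarter-note beat = 4 sixteenth notes.
Each duration in sixteenth notes: sixteenth rest = 1; quarter rest = 4; sixteenth note = 1; eighth rest = 2; eighth note = 2.
Altogether 1 + 4 + 1 + 2 + 2 = 10.
10 ÷ 4 = 2.5 beats.

2.5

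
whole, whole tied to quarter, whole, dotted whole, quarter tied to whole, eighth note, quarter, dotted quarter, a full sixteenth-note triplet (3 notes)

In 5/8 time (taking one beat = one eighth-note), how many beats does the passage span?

One eighth-note beat = 2 sixteenth notes.
In sixteenth notes: whole = 16; whole tied to quarter (whole + quarter) = 20; whole = 16; dotted whole = 24; quarter tied to whole (quarter + whole) = 20; eighth note = 2; quarter = 4; dotted quarter = 6; a full sixteenth-note triplet (3 notes) (three triplet sixteenths span one eighth) = 2.
Adding: 16 + 20 + 16 + 24 + 20 + 2 + 4 + 6 + 2 = 110.
110 ÷ 2 = 55 beats.

55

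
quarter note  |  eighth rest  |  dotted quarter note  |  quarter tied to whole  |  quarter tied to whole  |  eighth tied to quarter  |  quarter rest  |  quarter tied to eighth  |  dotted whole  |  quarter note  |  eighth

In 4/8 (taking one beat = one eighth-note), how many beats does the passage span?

One eighth-note beat = 2 sixteenth notes.
In sixteenth notes: quarter note = 4; eighth rest = 2; dotted quarter note = 6; quarter tied to whole (quarter + whole) = 20; quarter tied to whole (quarter + whole) = 20; eighth tied to quarter (eighth + quarter) = 6; quarter rest = 4; quarter tied to eighth (quarter + eighth) = 6; dotted whole = 24; quarter note = 4; eighth = 2.
Total: 4 + 2 + 6 + 20 + 20 + 6 + 4 + 6 + 24 + 4 + 2 = 98.
98 ÷ 2 = 49 beats.

49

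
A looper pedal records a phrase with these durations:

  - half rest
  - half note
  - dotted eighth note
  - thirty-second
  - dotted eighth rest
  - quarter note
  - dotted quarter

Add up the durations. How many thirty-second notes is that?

65

Express everything in thirty-second notes: half rest = 16; half note = 16; dotted eighth note = 6; thirty-second = 1; dotted eighth rest = 6; quarter note = 8; dotted quarter = 12.
Altogether 16 + 16 + 6 + 1 + 6 + 8 + 12 = 65 thirty-second notes.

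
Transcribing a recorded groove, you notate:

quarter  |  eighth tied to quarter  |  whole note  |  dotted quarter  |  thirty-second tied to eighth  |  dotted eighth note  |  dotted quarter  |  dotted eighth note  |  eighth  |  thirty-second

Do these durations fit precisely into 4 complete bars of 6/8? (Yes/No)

One bar of 6/8 = 24 thirty-second notes, so 4 bars = 96.
Each duration in thirty-second notes: quarter = 8; eighth tied to quarter (eighth + quarter) = 12; whole note = 32; dotted quarter = 12; thirty-second tied to eighth (thirty-second + eighth) = 5; dotted eighth note = 6; dotted quarter = 12; dotted eighth note = 6; eighth = 4; thirty-second = 1.
Sum: 8 + 12 + 32 + 12 + 5 + 6 + 12 + 6 + 4 + 1 = 98.
98 exceeds 96, so the answer is No.

No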